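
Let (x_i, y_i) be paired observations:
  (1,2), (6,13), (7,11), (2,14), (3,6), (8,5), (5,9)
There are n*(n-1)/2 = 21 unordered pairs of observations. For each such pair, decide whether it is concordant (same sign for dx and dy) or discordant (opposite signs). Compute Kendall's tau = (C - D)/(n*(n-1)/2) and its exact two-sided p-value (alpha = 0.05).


Step 1: Enumerate the 21 unordered pairs (i,j) with i<j and classify each by sign(x_j-x_i) * sign(y_j-y_i).
  (1,2):dx=+5,dy=+11->C; (1,3):dx=+6,dy=+9->C; (1,4):dx=+1,dy=+12->C; (1,5):dx=+2,dy=+4->C
  (1,6):dx=+7,dy=+3->C; (1,7):dx=+4,dy=+7->C; (2,3):dx=+1,dy=-2->D; (2,4):dx=-4,dy=+1->D
  (2,5):dx=-3,dy=-7->C; (2,6):dx=+2,dy=-8->D; (2,7):dx=-1,dy=-4->C; (3,4):dx=-5,dy=+3->D
  (3,5):dx=-4,dy=-5->C; (3,6):dx=+1,dy=-6->D; (3,7):dx=-2,dy=-2->C; (4,5):dx=+1,dy=-8->D
  (4,6):dx=+6,dy=-9->D; (4,7):dx=+3,dy=-5->D; (5,6):dx=+5,dy=-1->D; (5,7):dx=+2,dy=+3->C
  (6,7):dx=-3,dy=+4->D
Step 2: C = 11, D = 10, total pairs = 21.
Step 3: tau = (C - D)/(n(n-1)/2) = (11 - 10)/21 = 0.047619.
Step 4: Exact two-sided p-value (enumerate n! = 5040 permutations of y under H0): p = 1.000000.
Step 5: alpha = 0.05. fail to reject H0.

tau_b = 0.0476 (C=11, D=10), p = 1.000000, fail to reject H0.


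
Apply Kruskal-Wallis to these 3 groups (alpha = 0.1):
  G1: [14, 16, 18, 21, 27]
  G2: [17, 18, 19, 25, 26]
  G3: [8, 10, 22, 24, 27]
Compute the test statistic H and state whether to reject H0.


Step 1: Combine all N = 15 observations and assign midranks.
sorted (value, group, rank): (8,G3,1), (10,G3,2), (14,G1,3), (16,G1,4), (17,G2,5), (18,G1,6.5), (18,G2,6.5), (19,G2,8), (21,G1,9), (22,G3,10), (24,G3,11), (25,G2,12), (26,G2,13), (27,G1,14.5), (27,G3,14.5)
Step 2: Sum ranks within each group.
R_1 = 37 (n_1 = 5)
R_2 = 44.5 (n_2 = 5)
R_3 = 38.5 (n_3 = 5)
Step 3: H = 12/(N(N+1)) * sum(R_i^2/n_i) - 3(N+1)
     = 12/(15*16) * (37^2/5 + 44.5^2/5 + 38.5^2/5) - 3*16
     = 0.050000 * 966.3 - 48
     = 0.315000.
Step 4: Ties present; correction factor C = 1 - 12/(15^3 - 15) = 0.996429. Corrected H = 0.315000 / 0.996429 = 0.316129.
Step 5: Under H0, H ~ chi^2(2); p-value = 0.853795.
Step 6: alpha = 0.1. fail to reject H0.

H = 0.3161, df = 2, p = 0.853795, fail to reject H0.


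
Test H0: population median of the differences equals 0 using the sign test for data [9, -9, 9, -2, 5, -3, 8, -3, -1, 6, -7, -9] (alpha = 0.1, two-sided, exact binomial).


Step 1: Discard zero differences. Original n = 12; n_eff = number of nonzero differences = 12.
Nonzero differences (with sign): +9, -9, +9, -2, +5, -3, +8, -3, -1, +6, -7, -9
Step 2: Count signs: positive = 5, negative = 7.
Step 3: Under H0: P(positive) = 0.5, so the number of positives S ~ Bin(12, 0.5).
Step 4: Two-sided exact p-value = sum of Bin(12,0.5) probabilities at or below the observed probability = 0.774414.
Step 5: alpha = 0.1. fail to reject H0.

n_eff = 12, pos = 5, neg = 7, p = 0.774414, fail to reject H0.


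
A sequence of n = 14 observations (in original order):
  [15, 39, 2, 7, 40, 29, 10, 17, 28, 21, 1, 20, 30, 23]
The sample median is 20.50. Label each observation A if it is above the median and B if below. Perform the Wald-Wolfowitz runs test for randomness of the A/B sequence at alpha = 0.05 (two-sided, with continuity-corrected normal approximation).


Step 1: Compute median = 20.50; label A = above, B = below.
Labels in order: BABBAABBAABBAA  (n_A = 7, n_B = 7)
Step 2: Count runs R = 8.
Step 3: Under H0 (random ordering), E[R] = 2*n_A*n_B/(n_A+n_B) + 1 = 2*7*7/14 + 1 = 8.0000.
        Var[R] = 2*n_A*n_B*(2*n_A*n_B - n_A - n_B) / ((n_A+n_B)^2 * (n_A+n_B-1)) = 8232/2548 = 3.2308.
        SD[R] = 1.7974.
Step 4: R = E[R], so z = 0 with no continuity correction.
Step 5: Two-sided p-value via normal approximation = 2*(1 - Phi(|z|)) = 1.000000.
Step 6: alpha = 0.05. fail to reject H0.

R = 8, z = 0.0000, p = 1.000000, fail to reject H0.


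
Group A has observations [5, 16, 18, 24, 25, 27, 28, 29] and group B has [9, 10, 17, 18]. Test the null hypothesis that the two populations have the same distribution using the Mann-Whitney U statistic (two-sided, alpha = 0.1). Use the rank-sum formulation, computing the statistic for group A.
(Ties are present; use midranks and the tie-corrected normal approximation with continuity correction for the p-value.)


Step 1: Combine and sort all 12 observations; assign midranks.
sorted (value, group): (5,X), (9,Y), (10,Y), (16,X), (17,Y), (18,X), (18,Y), (24,X), (25,X), (27,X), (28,X), (29,X)
ranks: 5->1, 9->2, 10->3, 16->4, 17->5, 18->6.5, 18->6.5, 24->8, 25->9, 27->10, 28->11, 29->12
Step 2: Rank sum for X: R1 = 1 + 4 + 6.5 + 8 + 9 + 10 + 11 + 12 = 61.5.
Step 3: U_X = R1 - n1(n1+1)/2 = 61.5 - 8*9/2 = 61.5 - 36 = 25.5.
       U_Y = n1*n2 - U_X = 32 - 25.5 = 6.5.
Step 4: Ties are present, so use the tie-corrected normal approximation (with continuity correction) for the p-value.
Step 5: p-value = 0.125707; compare to alpha = 0.1. fail to reject H0.

U_X = 25.5, p = 0.125707, fail to reject H0 at alpha = 0.1.


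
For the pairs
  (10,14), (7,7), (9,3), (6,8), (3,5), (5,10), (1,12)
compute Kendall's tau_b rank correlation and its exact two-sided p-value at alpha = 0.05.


Step 1: Enumerate the 21 unordered pairs (i,j) with i<j and classify each by sign(x_j-x_i) * sign(y_j-y_i).
  (1,2):dx=-3,dy=-7->C; (1,3):dx=-1,dy=-11->C; (1,4):dx=-4,dy=-6->C; (1,5):dx=-7,dy=-9->C
  (1,6):dx=-5,dy=-4->C; (1,7):dx=-9,dy=-2->C; (2,3):dx=+2,dy=-4->D; (2,4):dx=-1,dy=+1->D
  (2,5):dx=-4,dy=-2->C; (2,6):dx=-2,dy=+3->D; (2,7):dx=-6,dy=+5->D; (3,4):dx=-3,dy=+5->D
  (3,5):dx=-6,dy=+2->D; (3,6):dx=-4,dy=+7->D; (3,7):dx=-8,dy=+9->D; (4,5):dx=-3,dy=-3->C
  (4,6):dx=-1,dy=+2->D; (4,7):dx=-5,dy=+4->D; (5,6):dx=+2,dy=+5->C; (5,7):dx=-2,dy=+7->D
  (6,7):dx=-4,dy=+2->D
Step 2: C = 9, D = 12, total pairs = 21.
Step 3: tau = (C - D)/(n(n-1)/2) = (9 - 12)/21 = -0.142857.
Step 4: Exact two-sided p-value (enumerate n! = 5040 permutations of y under H0): p = 0.772619.
Step 5: alpha = 0.05. fail to reject H0.

tau_b = -0.1429 (C=9, D=12), p = 0.772619, fail to reject H0.


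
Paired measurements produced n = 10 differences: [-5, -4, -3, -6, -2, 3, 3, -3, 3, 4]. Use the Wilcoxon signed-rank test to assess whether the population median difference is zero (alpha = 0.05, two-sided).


Step 1: Drop any zero differences (none here) and take |d_i|.
|d| = [5, 4, 3, 6, 2, 3, 3, 3, 3, 4]
Step 2: Midrank |d_i| (ties get averaged ranks).
ranks: |5|->9, |4|->7.5, |3|->4, |6|->10, |2|->1, |3|->4, |3|->4, |3|->4, |3|->4, |4|->7.5
Step 3: Attach original signs; sum ranks with positive sign and with negative sign.
W+ = 4 + 4 + 4 + 7.5 = 19.5
W- = 9 + 7.5 + 4 + 10 + 1 + 4 = 35.5
(Check: W+ + W- = 55 should equal n(n+1)/2 = 55.)
Step 4: Test statistic W = min(W+, W-) = 19.5.
Step 5: Ties in |d|, so use the tie-corrected normal approximation.
        E[W] = n(n+1)/4 = 10*11/4 = 27.5.
        Tie groups: |d|=3 (t=5), |d|=4 (t=2); sum(t^3 - t) = 126.
        Var[W] = n(n+1)(2n+1)/24 - sum(t^3-t)/48 = 2310/24 - 126/48 = 93.625.
        z = (W - E[W]) / sqrt(Var[W]) = (19.5 - 27.5) / 9.6760 = -0.8268.
        Two-sided p = 2*Phi(z) = 0.408357.
Step 6: alpha = 0.05. fail to reject H0.

W+ = 19.5, W- = 35.5, W = min = 19.5, p = 0.408357, fail to reject H0.


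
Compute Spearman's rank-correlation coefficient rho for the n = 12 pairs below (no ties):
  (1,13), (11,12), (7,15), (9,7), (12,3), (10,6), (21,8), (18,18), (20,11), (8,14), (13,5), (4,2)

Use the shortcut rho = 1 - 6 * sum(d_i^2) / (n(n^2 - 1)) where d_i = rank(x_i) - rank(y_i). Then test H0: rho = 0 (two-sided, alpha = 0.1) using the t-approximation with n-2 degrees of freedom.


Step 1: Rank x and y separately (midranks; no ties here).
rank(x): 1->1, 11->7, 7->3, 9->5, 12->8, 10->6, 21->12, 18->10, 20->11, 8->4, 13->9, 4->2
rank(y): 13->9, 12->8, 15->11, 7->5, 3->2, 6->4, 8->6, 18->12, 11->7, 14->10, 5->3, 2->1
Step 2: d_i = R_x(i) - R_y(i); compute d_i^2.
  (1-9)^2=64, (7-8)^2=1, (3-11)^2=64, (5-5)^2=0, (8-2)^2=36, (6-4)^2=4, (12-6)^2=36, (10-12)^2=4, (11-7)^2=16, (4-10)^2=36, (9-3)^2=36, (2-1)^2=1
sum(d^2) = 298.
Step 3: rho = 1 - 6*298 / (12*(12^2 - 1)) = 1 - 1788/1716 = -0.041958.
Step 4: Under H0, t = rho * sqrt((n-2)/(1-rho^2)) = -0.1328 ~ t(10).
Step 5: Two-sided p-value from the t-distribution with 10 df = 0.896986.
Step 6: alpha = 0.1. fail to reject H0.

rho = -0.0420, p = 0.896986, fail to reject H0 at alpha = 0.1.


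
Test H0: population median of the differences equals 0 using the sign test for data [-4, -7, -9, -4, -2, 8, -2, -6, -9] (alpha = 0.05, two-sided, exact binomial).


Step 1: Discard zero differences. Original n = 9; n_eff = number of nonzero differences = 9.
Nonzero differences (with sign): -4, -7, -9, -4, -2, +8, -2, -6, -9
Step 2: Count signs: positive = 1, negative = 8.
Step 3: Under H0: P(positive) = 0.5, so the number of positives S ~ Bin(9, 0.5).
Step 4: Two-sided exact p-value = sum of Bin(9,0.5) probabilities at or below the observed probability = 0.039062.
Step 5: alpha = 0.05. reject H0.

n_eff = 9, pos = 1, neg = 8, p = 0.039062, reject H0.


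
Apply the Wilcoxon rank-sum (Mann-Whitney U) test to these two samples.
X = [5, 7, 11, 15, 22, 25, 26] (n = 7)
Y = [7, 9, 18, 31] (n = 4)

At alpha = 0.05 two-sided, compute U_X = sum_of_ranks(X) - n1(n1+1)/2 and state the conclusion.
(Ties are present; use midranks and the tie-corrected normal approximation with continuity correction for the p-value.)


Step 1: Combine and sort all 11 observations; assign midranks.
sorted (value, group): (5,X), (7,X), (7,Y), (9,Y), (11,X), (15,X), (18,Y), (22,X), (25,X), (26,X), (31,Y)
ranks: 5->1, 7->2.5, 7->2.5, 9->4, 11->5, 15->6, 18->7, 22->8, 25->9, 26->10, 31->11
Step 2: Rank sum for X: R1 = 1 + 2.5 + 5 + 6 + 8 + 9 + 10 = 41.5.
Step 3: U_X = R1 - n1(n1+1)/2 = 41.5 - 7*8/2 = 41.5 - 28 = 13.5.
       U_Y = n1*n2 - U_X = 28 - 13.5 = 14.5.
Step 4: Ties are present, so use the tie-corrected normal approximation (with continuity correction) for the p-value.
Step 5: p-value = 1.000000; compare to alpha = 0.05. fail to reject H0.

U_X = 13.5, p = 1.000000, fail to reject H0 at alpha = 0.05.


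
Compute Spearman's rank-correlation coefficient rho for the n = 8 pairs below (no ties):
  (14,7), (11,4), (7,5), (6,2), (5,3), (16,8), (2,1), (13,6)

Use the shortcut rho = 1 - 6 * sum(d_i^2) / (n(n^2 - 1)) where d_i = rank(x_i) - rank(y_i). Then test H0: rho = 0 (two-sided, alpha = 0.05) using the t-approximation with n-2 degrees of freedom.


Step 1: Rank x and y separately (midranks; no ties here).
rank(x): 14->7, 11->5, 7->4, 6->3, 5->2, 16->8, 2->1, 13->6
rank(y): 7->7, 4->4, 5->5, 2->2, 3->3, 8->8, 1->1, 6->6
Step 2: d_i = R_x(i) - R_y(i); compute d_i^2.
  (7-7)^2=0, (5-4)^2=1, (4-5)^2=1, (3-2)^2=1, (2-3)^2=1, (8-8)^2=0, (1-1)^2=0, (6-6)^2=0
sum(d^2) = 4.
Step 3: rho = 1 - 6*4 / (8*(8^2 - 1)) = 1 - 24/504 = 0.952381.
Step 4: Under H0, t = rho * sqrt((n-2)/(1-rho^2)) = 7.6509 ~ t(6).
Step 5: Two-sided p-value from the t-distribution with 6 df = 0.000260.
Step 6: alpha = 0.05. reject H0.

rho = 0.9524, p = 0.000260, reject H0 at alpha = 0.05.


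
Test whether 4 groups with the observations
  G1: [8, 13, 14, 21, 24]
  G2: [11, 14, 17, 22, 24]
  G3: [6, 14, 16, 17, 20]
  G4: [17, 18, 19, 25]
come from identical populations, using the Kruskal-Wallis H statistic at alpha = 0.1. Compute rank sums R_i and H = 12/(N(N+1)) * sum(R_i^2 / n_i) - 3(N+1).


Step 1: Combine all N = 19 observations and assign midranks.
sorted (value, group, rank): (6,G3,1), (8,G1,2), (11,G2,3), (13,G1,4), (14,G1,6), (14,G2,6), (14,G3,6), (16,G3,8), (17,G2,10), (17,G3,10), (17,G4,10), (18,G4,12), (19,G4,13), (20,G3,14), (21,G1,15), (22,G2,16), (24,G1,17.5), (24,G2,17.5), (25,G4,19)
Step 2: Sum ranks within each group.
R_1 = 44.5 (n_1 = 5)
R_2 = 52.5 (n_2 = 5)
R_3 = 39 (n_3 = 5)
R_4 = 54 (n_4 = 4)
Step 3: H = 12/(N(N+1)) * sum(R_i^2/n_i) - 3(N+1)
     = 12/(19*20) * (44.5^2/5 + 52.5^2/5 + 39^2/5 + 54^2/4) - 3*20
     = 0.031579 * 1980.5 - 60
     = 2.542105.
Step 4: Ties present; correction factor C = 1 - 54/(19^3 - 19) = 0.992105. Corrected H = 2.542105 / 0.992105 = 2.562334.
Step 5: Under H0, H ~ chi^2(3); p-value = 0.464131.
Step 6: alpha = 0.1. fail to reject H0.

H = 2.5623, df = 3, p = 0.464131, fail to reject H0.


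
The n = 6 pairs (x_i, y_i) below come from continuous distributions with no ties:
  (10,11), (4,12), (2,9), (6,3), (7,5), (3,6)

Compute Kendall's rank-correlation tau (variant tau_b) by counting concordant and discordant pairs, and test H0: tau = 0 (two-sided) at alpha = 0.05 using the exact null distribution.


Step 1: Enumerate the 15 unordered pairs (i,j) with i<j and classify each by sign(x_j-x_i) * sign(y_j-y_i).
  (1,2):dx=-6,dy=+1->D; (1,3):dx=-8,dy=-2->C; (1,4):dx=-4,dy=-8->C; (1,5):dx=-3,dy=-6->C
  (1,6):dx=-7,dy=-5->C; (2,3):dx=-2,dy=-3->C; (2,4):dx=+2,dy=-9->D; (2,5):dx=+3,dy=-7->D
  (2,6):dx=-1,dy=-6->C; (3,4):dx=+4,dy=-6->D; (3,5):dx=+5,dy=-4->D; (3,6):dx=+1,dy=-3->D
  (4,5):dx=+1,dy=+2->C; (4,6):dx=-3,dy=+3->D; (5,6):dx=-4,dy=+1->D
Step 2: C = 7, D = 8, total pairs = 15.
Step 3: tau = (C - D)/(n(n-1)/2) = (7 - 8)/15 = -0.066667.
Step 4: Exact two-sided p-value (enumerate n! = 720 permutations of y under H0): p = 1.000000.
Step 5: alpha = 0.05. fail to reject H0.

tau_b = -0.0667 (C=7, D=8), p = 1.000000, fail to reject H0.


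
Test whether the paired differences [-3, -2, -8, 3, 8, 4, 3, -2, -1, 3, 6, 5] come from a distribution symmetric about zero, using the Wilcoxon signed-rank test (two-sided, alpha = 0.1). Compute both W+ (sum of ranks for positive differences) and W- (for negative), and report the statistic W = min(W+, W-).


Step 1: Drop any zero differences (none here) and take |d_i|.
|d| = [3, 2, 8, 3, 8, 4, 3, 2, 1, 3, 6, 5]
Step 2: Midrank |d_i| (ties get averaged ranks).
ranks: |3|->5.5, |2|->2.5, |8|->11.5, |3|->5.5, |8|->11.5, |4|->8, |3|->5.5, |2|->2.5, |1|->1, |3|->5.5, |6|->10, |5|->9
Step 3: Attach original signs; sum ranks with positive sign and with negative sign.
W+ = 5.5 + 11.5 + 8 + 5.5 + 5.5 + 10 + 9 = 55
W- = 5.5 + 2.5 + 11.5 + 2.5 + 1 = 23
(Check: W+ + W- = 78 should equal n(n+1)/2 = 78.)
Step 4: Test statistic W = min(W+, W-) = 23.
Step 5: Ties in |d|, so use the tie-corrected normal approximation.
        E[W] = n(n+1)/4 = 12*13/4 = 39.
        Tie groups: |d|=2 (t=2), |d|=3 (t=4), |d|=8 (t=2); sum(t^3 - t) = 72.
        Var[W] = n(n+1)(2n+1)/24 - sum(t^3-t)/48 = 3900/24 - 72/48 = 161.
        z = (W - E[W]) / sqrt(Var[W]) = (23 - 39) / 12.6886 = -1.2610.
        Two-sided p = 2*Phi(z) = 0.207317.
Step 6: alpha = 0.1. fail to reject H0.

W+ = 55, W- = 23, W = min = 23, p = 0.207317, fail to reject H0.


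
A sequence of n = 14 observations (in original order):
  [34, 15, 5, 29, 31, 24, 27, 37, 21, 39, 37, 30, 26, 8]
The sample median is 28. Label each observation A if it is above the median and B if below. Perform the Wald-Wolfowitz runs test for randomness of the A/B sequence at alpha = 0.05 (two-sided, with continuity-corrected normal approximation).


Step 1: Compute median = 28; label A = above, B = below.
Labels in order: ABBAABBABAAABB  (n_A = 7, n_B = 7)
Step 2: Count runs R = 8.
Step 3: Under H0 (random ordering), E[R] = 2*n_A*n_B/(n_A+n_B) + 1 = 2*7*7/14 + 1 = 8.0000.
        Var[R] = 2*n_A*n_B*(2*n_A*n_B - n_A - n_B) / ((n_A+n_B)^2 * (n_A+n_B-1)) = 8232/2548 = 3.2308.
        SD[R] = 1.7974.
Step 4: R = E[R], so z = 0 with no continuity correction.
Step 5: Two-sided p-value via normal approximation = 2*(1 - Phi(|z|)) = 1.000000.
Step 6: alpha = 0.05. fail to reject H0.

R = 8, z = 0.0000, p = 1.000000, fail to reject H0.


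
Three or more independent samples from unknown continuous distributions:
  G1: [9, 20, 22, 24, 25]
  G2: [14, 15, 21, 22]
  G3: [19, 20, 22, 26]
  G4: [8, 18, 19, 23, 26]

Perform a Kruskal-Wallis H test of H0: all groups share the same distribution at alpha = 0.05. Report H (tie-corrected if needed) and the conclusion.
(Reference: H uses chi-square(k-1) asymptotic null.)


Step 1: Combine all N = 18 observations and assign midranks.
sorted (value, group, rank): (8,G4,1), (9,G1,2), (14,G2,3), (15,G2,4), (18,G4,5), (19,G3,6.5), (19,G4,6.5), (20,G1,8.5), (20,G3,8.5), (21,G2,10), (22,G1,12), (22,G2,12), (22,G3,12), (23,G4,14), (24,G1,15), (25,G1,16), (26,G3,17.5), (26,G4,17.5)
Step 2: Sum ranks within each group.
R_1 = 53.5 (n_1 = 5)
R_2 = 29 (n_2 = 4)
R_3 = 44.5 (n_3 = 4)
R_4 = 44 (n_4 = 5)
Step 3: H = 12/(N(N+1)) * sum(R_i^2/n_i) - 3(N+1)
     = 12/(18*19) * (53.5^2/5 + 29^2/4 + 44.5^2/4 + 44^2/5) - 3*19
     = 0.035088 * 1664.96 - 57
     = 1.419737.
Step 4: Ties present; correction factor C = 1 - 42/(18^3 - 18) = 0.992776. Corrected H = 1.419737 / 0.992776 = 1.430068.
Step 5: Under H0, H ~ chi^2(3); p-value = 0.698502.
Step 6: alpha = 0.05. fail to reject H0.

H = 1.4301, df = 3, p = 0.698502, fail to reject H0.


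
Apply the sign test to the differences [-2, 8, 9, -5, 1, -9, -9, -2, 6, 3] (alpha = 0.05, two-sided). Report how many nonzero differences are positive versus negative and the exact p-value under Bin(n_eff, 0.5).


Step 1: Discard zero differences. Original n = 10; n_eff = number of nonzero differences = 10.
Nonzero differences (with sign): -2, +8, +9, -5, +1, -9, -9, -2, +6, +3
Step 2: Count signs: positive = 5, negative = 5.
Step 3: Under H0: P(positive) = 0.5, so the number of positives S ~ Bin(10, 0.5).
Step 4: Two-sided exact p-value = sum of Bin(10,0.5) probabilities at or below the observed probability = 1.000000.
Step 5: alpha = 0.05. fail to reject H0.

n_eff = 10, pos = 5, neg = 5, p = 1.000000, fail to reject H0.


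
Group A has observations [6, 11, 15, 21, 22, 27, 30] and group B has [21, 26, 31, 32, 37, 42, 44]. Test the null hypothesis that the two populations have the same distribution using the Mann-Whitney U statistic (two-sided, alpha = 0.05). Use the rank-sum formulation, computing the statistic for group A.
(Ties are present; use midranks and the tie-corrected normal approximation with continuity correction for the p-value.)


Step 1: Combine and sort all 14 observations; assign midranks.
sorted (value, group): (6,X), (11,X), (15,X), (21,X), (21,Y), (22,X), (26,Y), (27,X), (30,X), (31,Y), (32,Y), (37,Y), (42,Y), (44,Y)
ranks: 6->1, 11->2, 15->3, 21->4.5, 21->4.5, 22->6, 26->7, 27->8, 30->9, 31->10, 32->11, 37->12, 42->13, 44->14
Step 2: Rank sum for X: R1 = 1 + 2 + 3 + 4.5 + 6 + 8 + 9 = 33.5.
Step 3: U_X = R1 - n1(n1+1)/2 = 33.5 - 7*8/2 = 33.5 - 28 = 5.5.
       U_Y = n1*n2 - U_X = 49 - 5.5 = 43.5.
Step 4: Ties are present, so use the tie-corrected normal approximation (with continuity correction) for the p-value.
Step 5: p-value = 0.017960; compare to alpha = 0.05. reject H0.

U_X = 5.5, p = 0.017960, reject H0 at alpha = 0.05.


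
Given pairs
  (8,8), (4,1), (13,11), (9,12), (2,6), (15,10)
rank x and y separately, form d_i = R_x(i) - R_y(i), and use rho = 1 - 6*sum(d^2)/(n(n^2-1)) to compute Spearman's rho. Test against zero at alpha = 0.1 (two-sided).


Step 1: Rank x and y separately (midranks; no ties here).
rank(x): 8->3, 4->2, 13->5, 9->4, 2->1, 15->6
rank(y): 8->3, 1->1, 11->5, 12->6, 6->2, 10->4
Step 2: d_i = R_x(i) - R_y(i); compute d_i^2.
  (3-3)^2=0, (2-1)^2=1, (5-5)^2=0, (4-6)^2=4, (1-2)^2=1, (6-4)^2=4
sum(d^2) = 10.
Step 3: rho = 1 - 6*10 / (6*(6^2 - 1)) = 1 - 60/210 = 0.714286.
Step 4: Under H0, t = rho * sqrt((n-2)/(1-rho^2)) = 2.0412 ~ t(4).
Step 5: Two-sided p-value from the t-distribution with 4 df = 0.110787.
Step 6: alpha = 0.1. fail to reject H0.

rho = 0.7143, p = 0.110787, fail to reject H0 at alpha = 0.1.


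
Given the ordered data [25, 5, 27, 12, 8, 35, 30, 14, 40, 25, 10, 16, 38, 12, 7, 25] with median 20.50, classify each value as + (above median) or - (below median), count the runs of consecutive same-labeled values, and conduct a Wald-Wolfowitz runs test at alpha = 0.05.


Step 1: Compute median = 20.50; label A = above, B = below.
Labels in order: ABABBAABAABBABBA  (n_A = 8, n_B = 8)
Step 2: Count runs R = 11.
Step 3: Under H0 (random ordering), E[R] = 2*n_A*n_B/(n_A+n_B) + 1 = 2*8*8/16 + 1 = 9.0000.
        Var[R] = 2*n_A*n_B*(2*n_A*n_B - n_A - n_B) / ((n_A+n_B)^2 * (n_A+n_B-1)) = 14336/3840 = 3.7333.
        SD[R] = 1.9322.
Step 4: Continuity-corrected z = (R - 0.5 - E[R]) / SD[R] = (11 - 0.5 - 9.0000) / 1.9322 = 0.7763.
Step 5: Two-sided p-value via normal approximation = 2*(1 - Phi(|z|)) = 0.437558.
Step 6: alpha = 0.05. fail to reject H0.

R = 11, z = 0.7763, p = 0.437558, fail to reject H0.


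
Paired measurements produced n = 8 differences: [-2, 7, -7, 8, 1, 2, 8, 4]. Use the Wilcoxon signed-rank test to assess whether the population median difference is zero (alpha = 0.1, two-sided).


Step 1: Drop any zero differences (none here) and take |d_i|.
|d| = [2, 7, 7, 8, 1, 2, 8, 4]
Step 2: Midrank |d_i| (ties get averaged ranks).
ranks: |2|->2.5, |7|->5.5, |7|->5.5, |8|->7.5, |1|->1, |2|->2.5, |8|->7.5, |4|->4
Step 3: Attach original signs; sum ranks with positive sign and with negative sign.
W+ = 5.5 + 7.5 + 1 + 2.5 + 7.5 + 4 = 28
W- = 2.5 + 5.5 = 8
(Check: W+ + W- = 36 should equal n(n+1)/2 = 36.)
Step 4: Test statistic W = min(W+, W-) = 8.
Step 5: Ties in |d|, so use the tie-corrected normal approximation.
        E[W] = n(n+1)/4 = 8*9/4 = 18.
        Tie groups: |d|=2 (t=2), |d|=7 (t=2), |d|=8 (t=2); sum(t^3 - t) = 18.
        Var[W] = n(n+1)(2n+1)/24 - sum(t^3-t)/48 = 1224/24 - 18/48 = 50.625.
        z = (W - E[W]) / sqrt(Var[W]) = (8 - 18) / 7.1151 = -1.4055.
        Two-sided p = 2*Phi(z) = 0.159886.
Step 6: alpha = 0.1. fail to reject H0.

W+ = 28, W- = 8, W = min = 8, p = 0.159886, fail to reject H0.


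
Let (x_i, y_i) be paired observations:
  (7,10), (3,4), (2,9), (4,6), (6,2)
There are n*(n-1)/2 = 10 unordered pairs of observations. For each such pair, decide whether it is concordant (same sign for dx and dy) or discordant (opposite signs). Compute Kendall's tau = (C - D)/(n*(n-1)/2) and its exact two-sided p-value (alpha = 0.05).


Step 1: Enumerate the 10 unordered pairs (i,j) with i<j and classify each by sign(x_j-x_i) * sign(y_j-y_i).
  (1,2):dx=-4,dy=-6->C; (1,3):dx=-5,dy=-1->C; (1,4):dx=-3,dy=-4->C; (1,5):dx=-1,dy=-8->C
  (2,3):dx=-1,dy=+5->D; (2,4):dx=+1,dy=+2->C; (2,5):dx=+3,dy=-2->D; (3,4):dx=+2,dy=-3->D
  (3,5):dx=+4,dy=-7->D; (4,5):dx=+2,dy=-4->D
Step 2: C = 5, D = 5, total pairs = 10.
Step 3: tau = (C - D)/(n(n-1)/2) = (5 - 5)/10 = 0.000000.
Step 4: Exact two-sided p-value (enumerate n! = 120 permutations of y under H0): p = 1.000000.
Step 5: alpha = 0.05. fail to reject H0.

tau_b = 0.0000 (C=5, D=5), p = 1.000000, fail to reject H0.


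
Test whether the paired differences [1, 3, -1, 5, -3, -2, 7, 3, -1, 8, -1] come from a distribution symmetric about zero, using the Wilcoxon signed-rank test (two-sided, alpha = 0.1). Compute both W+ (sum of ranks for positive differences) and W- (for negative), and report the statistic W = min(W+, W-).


Step 1: Drop any zero differences (none here) and take |d_i|.
|d| = [1, 3, 1, 5, 3, 2, 7, 3, 1, 8, 1]
Step 2: Midrank |d_i| (ties get averaged ranks).
ranks: |1|->2.5, |3|->7, |1|->2.5, |5|->9, |3|->7, |2|->5, |7|->10, |3|->7, |1|->2.5, |8|->11, |1|->2.5
Step 3: Attach original signs; sum ranks with positive sign and with negative sign.
W+ = 2.5 + 7 + 9 + 10 + 7 + 11 = 46.5
W- = 2.5 + 7 + 5 + 2.5 + 2.5 = 19.5
(Check: W+ + W- = 66 should equal n(n+1)/2 = 66.)
Step 4: Test statistic W = min(W+, W-) = 19.5.
Step 5: Ties in |d|, so use the tie-corrected normal approximation.
        E[W] = n(n+1)/4 = 11*12/4 = 33.
        Tie groups: |d|=1 (t=4), |d|=3 (t=3); sum(t^3 - t) = 84.
        Var[W] = n(n+1)(2n+1)/24 - sum(t^3-t)/48 = 3036/24 - 84/48 = 124.75.
        z = (W - E[W]) / sqrt(Var[W]) = (19.5 - 33) / 11.1692 = -1.2087.
        Two-sided p = 2*Phi(z) = 0.226784.
Step 6: alpha = 0.1. fail to reject H0.

W+ = 46.5, W- = 19.5, W = min = 19.5, p = 0.226784, fail to reject H0.


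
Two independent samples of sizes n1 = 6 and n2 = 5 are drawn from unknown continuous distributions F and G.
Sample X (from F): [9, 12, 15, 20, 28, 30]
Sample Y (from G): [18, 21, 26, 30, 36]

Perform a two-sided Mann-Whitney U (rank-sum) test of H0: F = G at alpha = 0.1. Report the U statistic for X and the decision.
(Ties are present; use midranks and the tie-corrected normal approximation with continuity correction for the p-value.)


Step 1: Combine and sort all 11 observations; assign midranks.
sorted (value, group): (9,X), (12,X), (15,X), (18,Y), (20,X), (21,Y), (26,Y), (28,X), (30,X), (30,Y), (36,Y)
ranks: 9->1, 12->2, 15->3, 18->4, 20->5, 21->6, 26->7, 28->8, 30->9.5, 30->9.5, 36->11
Step 2: Rank sum for X: R1 = 1 + 2 + 3 + 5 + 8 + 9.5 = 28.5.
Step 3: U_X = R1 - n1(n1+1)/2 = 28.5 - 6*7/2 = 28.5 - 21 = 7.5.
       U_Y = n1*n2 - U_X = 30 - 7.5 = 22.5.
Step 4: Ties are present, so use the tie-corrected normal approximation (with continuity correction) for the p-value.
Step 5: p-value = 0.200217; compare to alpha = 0.1. fail to reject H0.

U_X = 7.5, p = 0.200217, fail to reject H0 at alpha = 0.1.


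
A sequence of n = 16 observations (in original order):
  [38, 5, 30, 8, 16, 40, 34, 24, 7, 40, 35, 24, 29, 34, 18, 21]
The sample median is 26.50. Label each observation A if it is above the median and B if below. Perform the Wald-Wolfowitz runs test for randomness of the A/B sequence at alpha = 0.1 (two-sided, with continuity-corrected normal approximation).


Step 1: Compute median = 26.50; label A = above, B = below.
Labels in order: ABABBAABBAABAABB  (n_A = 8, n_B = 8)
Step 2: Count runs R = 10.
Step 3: Under H0 (random ordering), E[R] = 2*n_A*n_B/(n_A+n_B) + 1 = 2*8*8/16 + 1 = 9.0000.
        Var[R] = 2*n_A*n_B*(2*n_A*n_B - n_A - n_B) / ((n_A+n_B)^2 * (n_A+n_B-1)) = 14336/3840 = 3.7333.
        SD[R] = 1.9322.
Step 4: Continuity-corrected z = (R - 0.5 - E[R]) / SD[R] = (10 - 0.5 - 9.0000) / 1.9322 = 0.2588.
Step 5: Two-sided p-value via normal approximation = 2*(1 - Phi(|z|)) = 0.795809.
Step 6: alpha = 0.1. fail to reject H0.

R = 10, z = 0.2588, p = 0.795809, fail to reject H0.


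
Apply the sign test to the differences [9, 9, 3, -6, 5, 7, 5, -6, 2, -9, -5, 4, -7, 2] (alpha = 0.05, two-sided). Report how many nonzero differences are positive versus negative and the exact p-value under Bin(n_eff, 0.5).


Step 1: Discard zero differences. Original n = 14; n_eff = number of nonzero differences = 14.
Nonzero differences (with sign): +9, +9, +3, -6, +5, +7, +5, -6, +2, -9, -5, +4, -7, +2
Step 2: Count signs: positive = 9, negative = 5.
Step 3: Under H0: P(positive) = 0.5, so the number of positives S ~ Bin(14, 0.5).
Step 4: Two-sided exact p-value = sum of Bin(14,0.5) probabilities at or below the observed probability = 0.423950.
Step 5: alpha = 0.05. fail to reject H0.

n_eff = 14, pos = 9, neg = 5, p = 0.423950, fail to reject H0.


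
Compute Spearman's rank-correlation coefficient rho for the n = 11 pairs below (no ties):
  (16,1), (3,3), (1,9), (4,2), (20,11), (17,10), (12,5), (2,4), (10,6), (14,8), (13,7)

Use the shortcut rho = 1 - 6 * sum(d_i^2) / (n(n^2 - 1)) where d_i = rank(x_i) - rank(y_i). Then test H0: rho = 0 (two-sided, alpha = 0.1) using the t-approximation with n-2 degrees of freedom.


Step 1: Rank x and y separately (midranks; no ties here).
rank(x): 16->9, 3->3, 1->1, 4->4, 20->11, 17->10, 12->6, 2->2, 10->5, 14->8, 13->7
rank(y): 1->1, 3->3, 9->9, 2->2, 11->11, 10->10, 5->5, 4->4, 6->6, 8->8, 7->7
Step 2: d_i = R_x(i) - R_y(i); compute d_i^2.
  (9-1)^2=64, (3-3)^2=0, (1-9)^2=64, (4-2)^2=4, (11-11)^2=0, (10-10)^2=0, (6-5)^2=1, (2-4)^2=4, (5-6)^2=1, (8-8)^2=0, (7-7)^2=0
sum(d^2) = 138.
Step 3: rho = 1 - 6*138 / (11*(11^2 - 1)) = 1 - 828/1320 = 0.372727.
Step 4: Under H0, t = rho * sqrt((n-2)/(1-rho^2)) = 1.2050 ~ t(9).
Step 5: Two-sided p-value from the t-distribution with 9 df = 0.258926.
Step 6: alpha = 0.1. fail to reject H0.

rho = 0.3727, p = 0.258926, fail to reject H0 at alpha = 0.1.


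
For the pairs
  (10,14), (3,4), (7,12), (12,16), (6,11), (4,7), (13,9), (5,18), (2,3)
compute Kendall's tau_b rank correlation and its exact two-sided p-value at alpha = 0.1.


Step 1: Enumerate the 36 unordered pairs (i,j) with i<j and classify each by sign(x_j-x_i) * sign(y_j-y_i).
  (1,2):dx=-7,dy=-10->C; (1,3):dx=-3,dy=-2->C; (1,4):dx=+2,dy=+2->C; (1,5):dx=-4,dy=-3->C
  (1,6):dx=-6,dy=-7->C; (1,7):dx=+3,dy=-5->D; (1,8):dx=-5,dy=+4->D; (1,9):dx=-8,dy=-11->C
  (2,3):dx=+4,dy=+8->C; (2,4):dx=+9,dy=+12->C; (2,5):dx=+3,dy=+7->C; (2,6):dx=+1,dy=+3->C
  (2,7):dx=+10,dy=+5->C; (2,8):dx=+2,dy=+14->C; (2,9):dx=-1,dy=-1->C; (3,4):dx=+5,dy=+4->C
  (3,5):dx=-1,dy=-1->C; (3,6):dx=-3,dy=-5->C; (3,7):dx=+6,dy=-3->D; (3,8):dx=-2,dy=+6->D
  (3,9):dx=-5,dy=-9->C; (4,5):dx=-6,dy=-5->C; (4,6):dx=-8,dy=-9->C; (4,7):dx=+1,dy=-7->D
  (4,8):dx=-7,dy=+2->D; (4,9):dx=-10,dy=-13->C; (5,6):dx=-2,dy=-4->C; (5,7):dx=+7,dy=-2->D
  (5,8):dx=-1,dy=+7->D; (5,9):dx=-4,dy=-8->C; (6,7):dx=+9,dy=+2->C; (6,8):dx=+1,dy=+11->C
  (6,9):dx=-2,dy=-4->C; (7,8):dx=-8,dy=+9->D; (7,9):dx=-11,dy=-6->C; (8,9):dx=-3,dy=-15->C
Step 2: C = 27, D = 9, total pairs = 36.
Step 3: tau = (C - D)/(n(n-1)/2) = (27 - 9)/36 = 0.500000.
Step 4: Exact two-sided p-value (enumerate n! = 362880 permutations of y under H0): p = 0.075176.
Step 5: alpha = 0.1. reject H0.

tau_b = 0.5000 (C=27, D=9), p = 0.075176, reject H0.


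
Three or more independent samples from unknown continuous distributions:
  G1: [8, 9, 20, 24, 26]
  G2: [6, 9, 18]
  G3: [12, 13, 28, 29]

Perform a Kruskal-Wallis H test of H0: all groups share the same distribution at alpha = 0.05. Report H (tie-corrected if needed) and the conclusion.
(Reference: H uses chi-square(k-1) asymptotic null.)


Step 1: Combine all N = 12 observations and assign midranks.
sorted (value, group, rank): (6,G2,1), (8,G1,2), (9,G1,3.5), (9,G2,3.5), (12,G3,5), (13,G3,6), (18,G2,7), (20,G1,8), (24,G1,9), (26,G1,10), (28,G3,11), (29,G3,12)
Step 2: Sum ranks within each group.
R_1 = 32.5 (n_1 = 5)
R_2 = 11.5 (n_2 = 3)
R_3 = 34 (n_3 = 4)
Step 3: H = 12/(N(N+1)) * sum(R_i^2/n_i) - 3(N+1)
     = 12/(12*13) * (32.5^2/5 + 11.5^2/3 + 34^2/4) - 3*13
     = 0.076923 * 544.333 - 39
     = 2.871795.
Step 4: Ties present; correction factor C = 1 - 6/(12^3 - 12) = 0.996503. Corrected H = 2.871795 / 0.996503 = 2.881871.
Step 5: Under H0, H ~ chi^2(2); p-value = 0.236706.
Step 6: alpha = 0.05. fail to reject H0.

H = 2.8819, df = 2, p = 0.236706, fail to reject H0.


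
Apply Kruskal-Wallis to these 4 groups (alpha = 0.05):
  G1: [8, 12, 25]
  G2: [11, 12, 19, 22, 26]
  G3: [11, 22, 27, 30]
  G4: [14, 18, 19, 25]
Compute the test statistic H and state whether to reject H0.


Step 1: Combine all N = 16 observations and assign midranks.
sorted (value, group, rank): (8,G1,1), (11,G2,2.5), (11,G3,2.5), (12,G1,4.5), (12,G2,4.5), (14,G4,6), (18,G4,7), (19,G2,8.5), (19,G4,8.5), (22,G2,10.5), (22,G3,10.5), (25,G1,12.5), (25,G4,12.5), (26,G2,14), (27,G3,15), (30,G3,16)
Step 2: Sum ranks within each group.
R_1 = 18 (n_1 = 3)
R_2 = 40 (n_2 = 5)
R_3 = 44 (n_3 = 4)
R_4 = 34 (n_4 = 4)
Step 3: H = 12/(N(N+1)) * sum(R_i^2/n_i) - 3(N+1)
     = 12/(16*17) * (18^2/3 + 40^2/5 + 44^2/4 + 34^2/4) - 3*17
     = 0.044118 * 1201 - 51
     = 1.985294.
Step 4: Ties present; correction factor C = 1 - 30/(16^3 - 16) = 0.992647. Corrected H = 1.985294 / 0.992647 = 2.000000.
Step 5: Under H0, H ~ chi^2(3); p-value = 0.572407.
Step 6: alpha = 0.05. fail to reject H0.

H = 2.0000, df = 3, p = 0.572407, fail to reject H0.


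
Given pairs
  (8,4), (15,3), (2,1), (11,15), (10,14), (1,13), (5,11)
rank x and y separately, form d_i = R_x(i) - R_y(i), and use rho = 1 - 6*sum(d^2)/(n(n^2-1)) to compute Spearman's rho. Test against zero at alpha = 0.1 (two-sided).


Step 1: Rank x and y separately (midranks; no ties here).
rank(x): 8->4, 15->7, 2->2, 11->6, 10->5, 1->1, 5->3
rank(y): 4->3, 3->2, 1->1, 15->7, 14->6, 13->5, 11->4
Step 2: d_i = R_x(i) - R_y(i); compute d_i^2.
  (4-3)^2=1, (7-2)^2=25, (2-1)^2=1, (6-7)^2=1, (5-6)^2=1, (1-5)^2=16, (3-4)^2=1
sum(d^2) = 46.
Step 3: rho = 1 - 6*46 / (7*(7^2 - 1)) = 1 - 276/336 = 0.178571.
Step 4: Under H0, t = rho * sqrt((n-2)/(1-rho^2)) = 0.4058 ~ t(5).
Step 5: Two-sided p-value from the t-distribution with 5 df = 0.701658.
Step 6: alpha = 0.1. fail to reject H0.

rho = 0.1786, p = 0.701658, fail to reject H0 at alpha = 0.1.


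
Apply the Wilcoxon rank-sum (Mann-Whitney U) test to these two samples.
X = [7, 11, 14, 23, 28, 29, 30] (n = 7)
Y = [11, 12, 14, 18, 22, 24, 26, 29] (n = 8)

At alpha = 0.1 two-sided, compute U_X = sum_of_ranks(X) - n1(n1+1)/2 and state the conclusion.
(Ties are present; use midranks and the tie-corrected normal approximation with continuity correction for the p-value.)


Step 1: Combine and sort all 15 observations; assign midranks.
sorted (value, group): (7,X), (11,X), (11,Y), (12,Y), (14,X), (14,Y), (18,Y), (22,Y), (23,X), (24,Y), (26,Y), (28,X), (29,X), (29,Y), (30,X)
ranks: 7->1, 11->2.5, 11->2.5, 12->4, 14->5.5, 14->5.5, 18->7, 22->8, 23->9, 24->10, 26->11, 28->12, 29->13.5, 29->13.5, 30->15
Step 2: Rank sum for X: R1 = 1 + 2.5 + 5.5 + 9 + 12 + 13.5 + 15 = 58.5.
Step 3: U_X = R1 - n1(n1+1)/2 = 58.5 - 7*8/2 = 58.5 - 28 = 30.5.
       U_Y = n1*n2 - U_X = 56 - 30.5 = 25.5.
Step 4: Ties are present, so use the tie-corrected normal approximation (with continuity correction) for the p-value.
Step 5: p-value = 0.816478; compare to alpha = 0.1. fail to reject H0.

U_X = 30.5, p = 0.816478, fail to reject H0 at alpha = 0.1.


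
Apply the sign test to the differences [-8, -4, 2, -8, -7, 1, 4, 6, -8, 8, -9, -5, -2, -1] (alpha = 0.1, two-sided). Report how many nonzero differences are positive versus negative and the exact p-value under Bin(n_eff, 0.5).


Step 1: Discard zero differences. Original n = 14; n_eff = number of nonzero differences = 14.
Nonzero differences (with sign): -8, -4, +2, -8, -7, +1, +4, +6, -8, +8, -9, -5, -2, -1
Step 2: Count signs: positive = 5, negative = 9.
Step 3: Under H0: P(positive) = 0.5, so the number of positives S ~ Bin(14, 0.5).
Step 4: Two-sided exact p-value = sum of Bin(14,0.5) probabilities at or below the observed probability = 0.423950.
Step 5: alpha = 0.1. fail to reject H0.

n_eff = 14, pos = 5, neg = 9, p = 0.423950, fail to reject H0.


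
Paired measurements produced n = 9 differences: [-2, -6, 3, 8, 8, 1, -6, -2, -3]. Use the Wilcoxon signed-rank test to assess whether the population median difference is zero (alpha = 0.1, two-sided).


Step 1: Drop any zero differences (none here) and take |d_i|.
|d| = [2, 6, 3, 8, 8, 1, 6, 2, 3]
Step 2: Midrank |d_i| (ties get averaged ranks).
ranks: |2|->2.5, |6|->6.5, |3|->4.5, |8|->8.5, |8|->8.5, |1|->1, |6|->6.5, |2|->2.5, |3|->4.5
Step 3: Attach original signs; sum ranks with positive sign and with negative sign.
W+ = 4.5 + 8.5 + 8.5 + 1 = 22.5
W- = 2.5 + 6.5 + 6.5 + 2.5 + 4.5 = 22.5
(Check: W+ + W- = 45 should equal n(n+1)/2 = 45.)
Step 4: Test statistic W = min(W+, W-) = 22.5.
Step 5: Ties in |d|, so use the tie-corrected normal approximation.
        E[W] = n(n+1)/4 = 9*10/4 = 22.5.
        Tie groups: |d|=2 (t=2), |d|=3 (t=2), |d|=6 (t=2), |d|=8 (t=2); sum(t^3 - t) = 24.
        Var[W] = n(n+1)(2n+1)/24 - sum(t^3-t)/48 = 1710/24 - 24/48 = 70.75.
        z = (W - E[W]) / sqrt(Var[W]) = (22.5 - 22.5) / 8.4113 = 0.0000.
        Two-sided p = 2*Phi(z) = 1.000000.
Step 6: alpha = 0.1. fail to reject H0.

W+ = 22.5, W- = 22.5, W = min = 22.5, p = 1.000000, fail to reject H0.


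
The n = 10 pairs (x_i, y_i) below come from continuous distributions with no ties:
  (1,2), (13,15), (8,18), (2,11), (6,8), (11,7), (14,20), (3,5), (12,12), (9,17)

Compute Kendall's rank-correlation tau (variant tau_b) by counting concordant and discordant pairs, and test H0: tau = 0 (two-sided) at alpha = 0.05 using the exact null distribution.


Step 1: Enumerate the 45 unordered pairs (i,j) with i<j and classify each by sign(x_j-x_i) * sign(y_j-y_i).
  (1,2):dx=+12,dy=+13->C; (1,3):dx=+7,dy=+16->C; (1,4):dx=+1,dy=+9->C; (1,5):dx=+5,dy=+6->C
  (1,6):dx=+10,dy=+5->C; (1,7):dx=+13,dy=+18->C; (1,8):dx=+2,dy=+3->C; (1,9):dx=+11,dy=+10->C
  (1,10):dx=+8,dy=+15->C; (2,3):dx=-5,dy=+3->D; (2,4):dx=-11,dy=-4->C; (2,5):dx=-7,dy=-7->C
  (2,6):dx=-2,dy=-8->C; (2,7):dx=+1,dy=+5->C; (2,8):dx=-10,dy=-10->C; (2,9):dx=-1,dy=-3->C
  (2,10):dx=-4,dy=+2->D; (3,4):dx=-6,dy=-7->C; (3,5):dx=-2,dy=-10->C; (3,6):dx=+3,dy=-11->D
  (3,7):dx=+6,dy=+2->C; (3,8):dx=-5,dy=-13->C; (3,9):dx=+4,dy=-6->D; (3,10):dx=+1,dy=-1->D
  (4,5):dx=+4,dy=-3->D; (4,6):dx=+9,dy=-4->D; (4,7):dx=+12,dy=+9->C; (4,8):dx=+1,dy=-6->D
  (4,9):dx=+10,dy=+1->C; (4,10):dx=+7,dy=+6->C; (5,6):dx=+5,dy=-1->D; (5,7):dx=+8,dy=+12->C
  (5,8):dx=-3,dy=-3->C; (5,9):dx=+6,dy=+4->C; (5,10):dx=+3,dy=+9->C; (6,7):dx=+3,dy=+13->C
  (6,8):dx=-8,dy=-2->C; (6,9):dx=+1,dy=+5->C; (6,10):dx=-2,dy=+10->D; (7,8):dx=-11,dy=-15->C
  (7,9):dx=-2,dy=-8->C; (7,10):dx=-5,dy=-3->C; (8,9):dx=+9,dy=+7->C; (8,10):dx=+6,dy=+12->C
  (9,10):dx=-3,dy=+5->D
Step 2: C = 34, D = 11, total pairs = 45.
Step 3: tau = (C - D)/(n(n-1)/2) = (34 - 11)/45 = 0.511111.
Step 4: Exact two-sided p-value (enumerate n! = 3628800 permutations of y under H0): p = 0.046623.
Step 5: alpha = 0.05. reject H0.

tau_b = 0.5111 (C=34, D=11), p = 0.046623, reject H0.


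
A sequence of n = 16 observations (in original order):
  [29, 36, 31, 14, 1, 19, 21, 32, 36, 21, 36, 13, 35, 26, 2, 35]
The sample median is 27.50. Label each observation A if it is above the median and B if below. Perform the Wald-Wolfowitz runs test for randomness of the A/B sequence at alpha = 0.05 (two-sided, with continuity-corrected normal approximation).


Step 1: Compute median = 27.50; label A = above, B = below.
Labels in order: AAABBBBAABABABBA  (n_A = 8, n_B = 8)
Step 2: Count runs R = 9.
Step 3: Under H0 (random ordering), E[R] = 2*n_A*n_B/(n_A+n_B) + 1 = 2*8*8/16 + 1 = 9.0000.
        Var[R] = 2*n_A*n_B*(2*n_A*n_B - n_A - n_B) / ((n_A+n_B)^2 * (n_A+n_B-1)) = 14336/3840 = 3.7333.
        SD[R] = 1.9322.
Step 4: R = E[R], so z = 0 with no continuity correction.
Step 5: Two-sided p-value via normal approximation = 2*(1 - Phi(|z|)) = 1.000000.
Step 6: alpha = 0.05. fail to reject H0.

R = 9, z = 0.0000, p = 1.000000, fail to reject H0.


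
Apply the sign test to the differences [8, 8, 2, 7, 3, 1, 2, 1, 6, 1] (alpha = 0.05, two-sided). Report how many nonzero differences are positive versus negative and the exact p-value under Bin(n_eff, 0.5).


Step 1: Discard zero differences. Original n = 10; n_eff = number of nonzero differences = 10.
Nonzero differences (with sign): +8, +8, +2, +7, +3, +1, +2, +1, +6, +1
Step 2: Count signs: positive = 10, negative = 0.
Step 3: Under H0: P(positive) = 0.5, so the number of positives S ~ Bin(10, 0.5).
Step 4: Two-sided exact p-value = sum of Bin(10,0.5) probabilities at or below the observed probability = 0.001953.
Step 5: alpha = 0.05. reject H0.

n_eff = 10, pos = 10, neg = 0, p = 0.001953, reject H0.


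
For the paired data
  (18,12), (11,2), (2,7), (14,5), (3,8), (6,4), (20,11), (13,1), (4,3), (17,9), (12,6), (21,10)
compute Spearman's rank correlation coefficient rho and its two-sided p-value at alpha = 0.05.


Step 1: Rank x and y separately (midranks; no ties here).
rank(x): 18->10, 11->5, 2->1, 14->8, 3->2, 6->4, 20->11, 13->7, 4->3, 17->9, 12->6, 21->12
rank(y): 12->12, 2->2, 7->7, 5->5, 8->8, 4->4, 11->11, 1->1, 3->3, 9->9, 6->6, 10->10
Step 2: d_i = R_x(i) - R_y(i); compute d_i^2.
  (10-12)^2=4, (5-2)^2=9, (1-7)^2=36, (8-5)^2=9, (2-8)^2=36, (4-4)^2=0, (11-11)^2=0, (7-1)^2=36, (3-3)^2=0, (9-9)^2=0, (6-6)^2=0, (12-10)^2=4
sum(d^2) = 134.
Step 3: rho = 1 - 6*134 / (12*(12^2 - 1)) = 1 - 804/1716 = 0.531469.
Step 4: Under H0, t = rho * sqrt((n-2)/(1-rho^2)) = 1.9841 ~ t(10).
Step 5: Two-sided p-value from the t-distribution with 10 df = 0.075362.
Step 6: alpha = 0.05. fail to reject H0.

rho = 0.5315, p = 0.075362, fail to reject H0 at alpha = 0.05.


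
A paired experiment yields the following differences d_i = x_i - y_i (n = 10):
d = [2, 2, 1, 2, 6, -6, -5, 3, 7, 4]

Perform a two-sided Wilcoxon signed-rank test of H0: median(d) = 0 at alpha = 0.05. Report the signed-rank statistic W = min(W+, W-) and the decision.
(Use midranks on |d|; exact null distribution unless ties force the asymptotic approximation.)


Step 1: Drop any zero differences (none here) and take |d_i|.
|d| = [2, 2, 1, 2, 6, 6, 5, 3, 7, 4]
Step 2: Midrank |d_i| (ties get averaged ranks).
ranks: |2|->3, |2|->3, |1|->1, |2|->3, |6|->8.5, |6|->8.5, |5|->7, |3|->5, |7|->10, |4|->6
Step 3: Attach original signs; sum ranks with positive sign and with negative sign.
W+ = 3 + 3 + 1 + 3 + 8.5 + 5 + 10 + 6 = 39.5
W- = 8.5 + 7 = 15.5
(Check: W+ + W- = 55 should equal n(n+1)/2 = 55.)
Step 4: Test statistic W = min(W+, W-) = 15.5.
Step 5: Ties in |d|, so use the tie-corrected normal approximation.
        E[W] = n(n+1)/4 = 10*11/4 = 27.5.
        Tie groups: |d|=2 (t=3), |d|=6 (t=2); sum(t^3 - t) = 30.
        Var[W] = n(n+1)(2n+1)/24 - sum(t^3-t)/48 = 2310/24 - 30/48 = 95.625.
        z = (W - E[W]) / sqrt(Var[W]) = (15.5 - 27.5) / 9.7788 = -1.2271.
        Two-sided p = 2*Phi(z) = 0.219768.
Step 6: alpha = 0.05. fail to reject H0.

W+ = 39.5, W- = 15.5, W = min = 15.5, p = 0.219768, fail to reject H0.
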